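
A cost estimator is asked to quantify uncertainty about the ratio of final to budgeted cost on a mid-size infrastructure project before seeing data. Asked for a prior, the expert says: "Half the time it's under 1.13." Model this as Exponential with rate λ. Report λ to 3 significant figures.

Exponential median = ln 2 / λ, so λ = ln 2 / 1.13 = 0.613.

λ ≈ 0.613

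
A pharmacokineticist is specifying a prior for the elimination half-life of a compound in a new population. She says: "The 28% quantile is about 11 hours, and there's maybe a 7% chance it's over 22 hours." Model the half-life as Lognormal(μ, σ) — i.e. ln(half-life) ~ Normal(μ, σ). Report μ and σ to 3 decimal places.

μ ≈ 2.594, σ ≈ 0.337

If T ~ Lognormal(μ,σ) then ln T ~ Normal(μ,σ), so the p-quantile of ln T is μ + z_p·σ.
ln(11) = 2.398 and ln(22) = 3.091; z_{0.28} = -0.5828, z_{0.93} = 1.476.
σ = (3.091 − 2.398)/(1.476 − (-0.5828)) = 0.337.
μ = 2.398 − (-0.5828)·0.337 = 2.594.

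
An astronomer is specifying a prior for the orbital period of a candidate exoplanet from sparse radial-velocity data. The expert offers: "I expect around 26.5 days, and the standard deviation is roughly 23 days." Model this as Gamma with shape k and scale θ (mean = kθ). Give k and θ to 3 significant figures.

k ≈ 1.33, θ ≈ 20

For Gamma(k, scale θ): mean = kθ, variance = kθ², so CV = 1/√k.
CV = SD/mean = 23/26.5 = 0.8679, hence k = 1/CV² = 1.33.
Then θ = mean/k = 26.5/1.33 = 20.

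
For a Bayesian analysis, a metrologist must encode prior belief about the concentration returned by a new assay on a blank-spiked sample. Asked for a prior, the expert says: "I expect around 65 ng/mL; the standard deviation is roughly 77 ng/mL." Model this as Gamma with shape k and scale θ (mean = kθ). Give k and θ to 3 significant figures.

k ≈ 0.713, θ ≈ 91.2

For Gamma(k, scale θ): mean = kθ, variance = kθ², so CV = 1/√k.
CV = SD/mean = 77/65 = 1.185, hence k = 1/CV² = 0.713.
Then θ = mean/k = 65/0.713 = 91.2.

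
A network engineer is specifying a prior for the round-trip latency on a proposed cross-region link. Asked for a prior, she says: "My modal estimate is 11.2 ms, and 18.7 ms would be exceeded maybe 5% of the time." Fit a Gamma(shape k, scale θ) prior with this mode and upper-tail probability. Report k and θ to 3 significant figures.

k ≈ 11.6, θ ≈ 1.05

Gamma(k,θ) with k>1 has mode (k−1)θ, so θ = 11.2/(k−1).
Need P(X < 18.7) = 0.95 with θ tied to k this way. Start at k = 2, θ = 11.2: P(X<18.7) ≈ 0.497.
Too low — raise k to concentrate. Iterating converges to k ≈ 11.6.
Then θ = 11.2/(11.6−1) ≈ 1.05.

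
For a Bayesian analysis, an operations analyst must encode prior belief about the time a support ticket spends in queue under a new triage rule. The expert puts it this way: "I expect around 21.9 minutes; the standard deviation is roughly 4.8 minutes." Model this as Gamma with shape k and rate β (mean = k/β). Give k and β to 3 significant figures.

For Gamma(k, rate β): mean = k/β, variance = k/β², so CV = 1/√k.
CV = SD/mean = 4.8/21.9 = 0.2192, hence k = 1/CV² = 20.8.
Then β = k/mean = 20.8/21.9 = 0.951.

k ≈ 20.8, β ≈ 0.951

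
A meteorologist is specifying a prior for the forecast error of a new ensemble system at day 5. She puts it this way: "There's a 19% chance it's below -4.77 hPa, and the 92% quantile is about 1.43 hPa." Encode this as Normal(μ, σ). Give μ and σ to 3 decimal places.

μ = -2.386, σ = 2.716

For Normal(μ,σ), the p-quantile is μ + z_p·σ. Here z_{0.19} = -0.8779, z_{0.92} = 1.405.
So -4.77 = μ − 0.8779σ and 1.43 = μ + 1.405σ.
Subtracting: σ = (1.43 − -4.77)/(1.405 − (-0.8779)) = 2.716.
Then μ = -4.77 − (-0.8779)·2.716 = -2.386.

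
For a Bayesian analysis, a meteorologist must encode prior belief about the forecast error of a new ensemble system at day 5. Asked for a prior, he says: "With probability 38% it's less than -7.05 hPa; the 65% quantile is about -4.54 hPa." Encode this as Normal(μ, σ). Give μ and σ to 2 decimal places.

The p-quantile of Normal(μ,σ) is μ + z_p·σ, with z_{0.38} = -0.3055 and z_{0.65} = 0.3853.
Eliminate σ: μ = (z₂·x₁ − z₁·x₂)/(z₂ − z₁) = (0.3853·-7.05 − (-0.3055)·-4.54)/0.6908 = -5.94.
Then σ = (x₂ − x₁)/(z₂ − z₁) = (-4.54 − -7.05)/0.6908 = 3.63.

μ = -5.94, σ = 3.63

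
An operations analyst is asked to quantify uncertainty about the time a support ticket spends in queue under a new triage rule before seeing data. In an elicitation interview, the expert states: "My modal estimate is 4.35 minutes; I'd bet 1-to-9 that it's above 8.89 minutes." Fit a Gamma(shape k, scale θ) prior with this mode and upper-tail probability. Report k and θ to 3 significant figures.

Gamma(k,θ) with k>1 has mode (k−1)θ, so θ = 4.35/(k−1).
Need P(X < 8.89) = 0.9 with θ tied to k this way. Start at k = 2, θ = 4.35: P(X<8.89) ≈ 0.606.
Too low — raise k to concentrate. Iterating converges to k ≈ 4.76.
Then θ = 4.35/(4.76−1) ≈ 1.16.

k ≈ 4.76, θ ≈ 1.16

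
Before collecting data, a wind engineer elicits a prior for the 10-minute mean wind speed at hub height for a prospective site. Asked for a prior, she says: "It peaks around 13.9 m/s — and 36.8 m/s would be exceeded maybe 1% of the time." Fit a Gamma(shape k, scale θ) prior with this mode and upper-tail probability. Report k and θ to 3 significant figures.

Gamma(k,θ) with k>1 has mode (k−1)θ, so θ = 13.9/(k−1).
Need P(X < 36.8) = 0.99 with θ tied to k this way. Start at k = 2, θ = 13.9: P(X<36.8) ≈ 0.742.
Too low — raise k to concentrate. Iterating converges to k ≈ 5.89.
Then θ = 13.9/(5.89−1) ≈ 2.84.

k ≈ 5.89, θ ≈ 2.84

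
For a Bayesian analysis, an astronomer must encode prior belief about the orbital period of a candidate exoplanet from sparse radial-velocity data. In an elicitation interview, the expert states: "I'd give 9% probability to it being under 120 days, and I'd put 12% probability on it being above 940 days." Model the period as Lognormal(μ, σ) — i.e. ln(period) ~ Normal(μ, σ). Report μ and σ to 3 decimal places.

μ ≈ 5.885, σ ≈ 0.818

If T ~ Lognormal(μ,σ) then ln T ~ Normal(μ,σ), so the p-quantile of ln T is μ + z_p·σ.
ln(120) = 4.787 and ln(940) = 6.846; z_{0.09} = -1.341, z_{0.88} = 1.175.
σ = (6.846 − 4.787)/(1.175 − (-1.341)) = 0.818.
μ = 4.787 − (-1.341)·0.818 = 5.885.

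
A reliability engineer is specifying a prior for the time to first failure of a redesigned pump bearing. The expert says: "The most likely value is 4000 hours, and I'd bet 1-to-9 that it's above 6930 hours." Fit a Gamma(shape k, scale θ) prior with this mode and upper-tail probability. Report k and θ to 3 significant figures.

k ≈ 7.28, θ ≈ 637

Gamma(k,θ) with k>1 has mode (k−1)θ, so θ = 4000/(k−1).
Need P(X < 6930) = 0.9 with θ tied to k this way. Start at k = 2, θ = 4000: P(X<6930) ≈ 0.517.
Too low — raise k to concentrate. Iterating converges to k ≈ 7.28.
Then θ = 4000/(7.28−1) ≈ 637.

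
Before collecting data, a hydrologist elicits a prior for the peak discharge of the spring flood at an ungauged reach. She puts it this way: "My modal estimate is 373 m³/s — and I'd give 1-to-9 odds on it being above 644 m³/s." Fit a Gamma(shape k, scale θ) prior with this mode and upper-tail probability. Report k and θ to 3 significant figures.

k ≈ 7.36, θ ≈ 58.7

Gamma(k,θ) with k>1 has mode (k−1)θ, so θ = 373/(k−1).
Need P(X < 644) = 0.9 with θ tied to k this way. Start at k = 2, θ = 373: P(X<644) ≈ 0.515.
Too low — raise k to concentrate. Iterating converges to k ≈ 7.36.
Then θ = 373/(7.36−1) ≈ 58.7.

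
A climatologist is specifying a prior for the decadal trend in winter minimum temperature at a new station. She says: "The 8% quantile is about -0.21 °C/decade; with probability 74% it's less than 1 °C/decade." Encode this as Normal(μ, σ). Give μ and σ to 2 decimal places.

The p-quantile of Normal(μ,σ) is μ + z_p·σ, with z_{0.08} = -1.405 and z_{0.74} = 0.6433.
Eliminate σ: μ = (z₂·x₁ − z₁·x₂)/(z₂ − z₁) = (0.6433·-0.21 − (-1.405)·1)/2.048 = 0.62.
Then σ = (x₂ − x₁)/(z₂ − z₁) = (1 − -0.21)/2.048 = 0.59.

μ = 0.62, σ = 0.59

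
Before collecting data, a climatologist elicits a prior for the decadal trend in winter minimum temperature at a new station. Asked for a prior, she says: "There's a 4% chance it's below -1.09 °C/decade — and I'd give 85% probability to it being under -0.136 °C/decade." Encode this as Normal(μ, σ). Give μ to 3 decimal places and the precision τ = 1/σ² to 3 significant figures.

μ = -0.491, τ = 8.54

The p-quantile of Normal(μ,σ) is μ + z_p·σ, with z_{0.04} = -1.751 and z_{0.85} = 1.036.
Eliminate σ: μ = (z₂·x₁ − z₁·x₂)/(z₂ − z₁) = (1.036·-1.09 − (-1.751)·-0.136)/2.787 = -0.491.
Then σ = (x₂ − x₁)/(z₂ − z₁) = (-0.136 − -1.09)/2.787 = 0.342.
Precision τ = 1/σ² = 1/0.3423² = 8.54.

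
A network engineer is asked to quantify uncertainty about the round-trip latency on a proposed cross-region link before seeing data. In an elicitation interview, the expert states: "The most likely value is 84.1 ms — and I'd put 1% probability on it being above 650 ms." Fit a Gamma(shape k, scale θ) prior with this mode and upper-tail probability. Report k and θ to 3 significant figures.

k ≈ 1.81, θ ≈ 103

Gamma(k,θ) with k>1 has mode (k−1)θ, so θ = 84.1/(k−1).
Need P(X < 650) = 0.99 with θ tied to k this way. Start at k = 2, θ = 84.1: P(X<650) ≈ 0.996.
Too high — lower k to spread out. Iterating converges to k ≈ 1.81.
Then θ = 84.1/(1.81−1) ≈ 103.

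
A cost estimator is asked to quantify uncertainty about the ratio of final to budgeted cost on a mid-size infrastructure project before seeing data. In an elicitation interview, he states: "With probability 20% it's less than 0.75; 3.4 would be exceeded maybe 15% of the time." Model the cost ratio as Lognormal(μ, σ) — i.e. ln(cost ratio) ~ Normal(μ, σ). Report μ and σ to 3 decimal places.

If T ~ Lognormal(μ,σ) then ln T ~ Normal(μ,σ), so the p-quantile of ln T is μ + z_p·σ.
ln(0.75) = -0.2877 and ln(3.4) = 1.224; z_{0.2} = -0.8416, z_{0.85} = 1.036.
σ = (1.224 − -0.2877)/(1.036 − (-0.8416)) = 0.805.
μ = -0.2877 − (-0.8416)·0.805 = 0.390.

μ ≈ 0.390, σ ≈ 0.805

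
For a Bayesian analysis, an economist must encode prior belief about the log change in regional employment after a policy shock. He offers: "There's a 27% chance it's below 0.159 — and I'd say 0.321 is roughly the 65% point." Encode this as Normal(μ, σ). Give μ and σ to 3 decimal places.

The p-quantile of Normal(μ,σ) is μ + z_p·σ, with z_{0.27} = -0.6128 and z_{0.65} = 0.3853.
Eliminate σ: μ = (z₂·x₁ − z₁·x₂)/(z₂ − z₁) = (0.3853·0.159 − (-0.6128)·0.321)/0.9981 = 0.258.
Then σ = (x₂ − x₁)/(z₂ − z₁) = (0.321 − 0.159)/0.9981 = 0.162.

μ = 0.258, σ = 0.162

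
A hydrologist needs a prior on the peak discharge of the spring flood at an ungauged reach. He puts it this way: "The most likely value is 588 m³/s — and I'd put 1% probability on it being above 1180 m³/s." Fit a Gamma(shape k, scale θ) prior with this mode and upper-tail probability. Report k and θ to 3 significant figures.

k ≈ 11.1, θ ≈ 58.1

Gamma(k,θ) with k>1 has mode (k−1)θ, so θ = 588/(k−1).
Need P(X < 1180) = 0.99 with θ tied to k this way. Start at k = 2, θ = 588: P(X<1180) ≈ 0.596.
Too low — raise k to concentrate. Iterating converges to k ≈ 11.1.
Then θ = 588/(11.1−1) ≈ 58.1.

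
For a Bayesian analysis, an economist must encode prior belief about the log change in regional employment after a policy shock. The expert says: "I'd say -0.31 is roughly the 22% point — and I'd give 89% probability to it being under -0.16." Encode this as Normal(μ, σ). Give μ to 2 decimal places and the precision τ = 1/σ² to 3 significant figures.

μ = -0.25, τ = 178

For Normal(μ,σ), the p-quantile is μ + z_p·σ. Here z_{0.22} = -0.7722, z_{0.89} = 1.227.
So -0.31 = μ − 0.7722σ and -0.16 = μ + 1.227σ.
Subtracting: σ = (-0.16 − -0.31)/(1.227 − (-0.7722)) = 0.08.
Then μ = -0.31 − (-0.7722)·0.08 = -0.25.
Precision τ = 1/σ² = 1/0.07505² = 178.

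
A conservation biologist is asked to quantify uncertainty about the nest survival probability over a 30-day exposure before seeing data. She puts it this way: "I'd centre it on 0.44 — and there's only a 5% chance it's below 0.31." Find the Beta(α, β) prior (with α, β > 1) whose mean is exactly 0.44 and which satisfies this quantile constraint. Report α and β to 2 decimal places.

With mean 0.44 fixed, write α = 0.44s, β = 0.56s where s = α+β.
Need P(θ < 0.31) = 0.05 under Beta(0.44s, 0.56s). Normal approximation: (q−m)/√(m(1−m)/s) ≈ z_{0.05} = -1.64, so s ≈ 0.44·0.56·(-1.64)²/(0.31−0.44)² = 39.4.
At s = 39.4: P(θ<0.31) ≈ 0.046. Adjusting to match 0.05 gives s ≈ 37.46.
So α = 0.44·37.46 ≈ 16.48, β = 0.56·37.46 ≈ 20.98.

α ≈ 16.48, β ≈ 20.98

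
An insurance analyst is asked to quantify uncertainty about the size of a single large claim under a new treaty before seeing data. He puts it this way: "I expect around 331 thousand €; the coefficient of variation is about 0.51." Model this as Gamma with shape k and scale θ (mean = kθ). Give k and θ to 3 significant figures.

k ≈ 3.84, θ ≈ 86.1

For Gamma(k, scale θ): mean = kθ, variance = kθ², so CV = 1/√k.
CV = 0.51, hence k = 1/CV² = 3.84.
Then θ = mean/k = 331/3.84 = 86.1.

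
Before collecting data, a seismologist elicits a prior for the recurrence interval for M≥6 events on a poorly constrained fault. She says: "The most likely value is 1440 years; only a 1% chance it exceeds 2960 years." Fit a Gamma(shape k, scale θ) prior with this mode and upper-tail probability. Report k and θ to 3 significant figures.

Gamma(k,θ) with k>1 has mode (k−1)θ, so θ = 1440/(k−1).
Need P(X < 2960) = 0.99 with θ tied to k this way. Start at k = 2, θ = 1440: P(X<2960) ≈ 0.609.
Too low — raise k to concentrate. Iterating converges to k ≈ 10.4.
Then θ = 1440/(10.4−1) ≈ 153.

k ≈ 10.4, θ ≈ 153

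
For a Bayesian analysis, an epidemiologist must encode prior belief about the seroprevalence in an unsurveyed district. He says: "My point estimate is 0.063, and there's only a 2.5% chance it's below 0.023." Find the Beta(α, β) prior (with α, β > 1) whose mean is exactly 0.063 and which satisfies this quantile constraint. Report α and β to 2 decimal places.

α ≈ 5.71, β ≈ 84.94

With mean 0.063 fixed, write α = 0.063s, β = 0.937s where s = α+β.
Need P(θ < 0.023) = 0.025 under Beta(0.063s, 0.937s). Normal approximation: (q−m)/√(m(1−m)/s) ≈ z_{0.025} = -1.96, so s ≈ 0.063·0.937·(-1.96)²/(0.023−0.063)² = 141.7.
At s = 141.7: P(θ<0.023) ≈ 0.006. Adjusting to match 0.025 gives s ≈ 90.65.
So α = 0.063·90.65 ≈ 5.71, β = 0.937·90.65 ≈ 84.94.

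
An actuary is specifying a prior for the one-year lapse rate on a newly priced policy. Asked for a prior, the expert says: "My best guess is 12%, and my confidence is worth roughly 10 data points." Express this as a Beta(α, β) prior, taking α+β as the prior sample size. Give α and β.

α = 1.2, β = 8.8

Under the effective-sample-size interpretation, Beta(α, β) has prior mean α/(α+β) and prior sample size α+β.
So α+β = 10 and α/(α+β) = 0.12, giving α = 0.12·10 = 1.2 and β = 10 − 1.2 = 8.8.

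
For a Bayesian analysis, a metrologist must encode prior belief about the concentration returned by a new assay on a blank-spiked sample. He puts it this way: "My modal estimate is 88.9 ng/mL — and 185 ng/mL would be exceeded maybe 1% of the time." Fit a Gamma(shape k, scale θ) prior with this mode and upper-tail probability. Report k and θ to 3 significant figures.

k ≈ 10.1, θ ≈ 9.79

Gamma(k,θ) with k>1 has mode (k−1)θ, so θ = 88.9/(k−1).
Need P(X < 185) = 0.99 with θ tied to k this way. Start at k = 2, θ = 88.9: P(X<185) ≈ 0.615.
Too low — raise k to concentrate. Iterating converges to k ≈ 10.1.
Then θ = 88.9/(10.1−1) ≈ 9.79.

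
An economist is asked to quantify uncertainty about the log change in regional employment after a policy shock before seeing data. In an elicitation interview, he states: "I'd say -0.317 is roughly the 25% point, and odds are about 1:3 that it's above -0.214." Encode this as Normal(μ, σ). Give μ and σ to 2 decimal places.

μ = -0.27, σ = 0.08

For Normal(μ,σ), the p-quantile is μ + z_p·σ. Here z_{0.25} = -0.6745, z_{0.75} = 0.6745.
So -0.317 = μ − 0.6745σ and -0.214 = μ + 0.6745σ.
Subtracting: σ = (-0.214 − -0.317)/(0.6745 − (-0.6745)) = 0.08.
Then μ = -0.317 − (-0.6745)·0.08 = -0.27.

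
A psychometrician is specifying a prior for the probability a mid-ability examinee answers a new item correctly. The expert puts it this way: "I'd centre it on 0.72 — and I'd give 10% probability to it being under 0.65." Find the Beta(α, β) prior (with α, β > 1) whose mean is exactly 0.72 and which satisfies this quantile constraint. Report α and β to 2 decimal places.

α ≈ 50.18, β ≈ 19.52

With mean 0.72 fixed, write α = 0.72s, β = 0.28s where s = α+β.
Need P(θ < 0.65) = 0.1 under Beta(0.72s, 0.28s). Normal approximation: (q−m)/√(m(1−m)/s) ≈ z_{0.1} = -1.28, so s ≈ 0.72·0.28·(-1.28)²/(0.65−0.72)² = 67.6.
At s = 67.6: P(θ<0.65) ≈ 0.103. Adjusting to match 0.1 gives s ≈ 69.70.
So α = 0.72·69.70 ≈ 50.18, β = 0.28·69.70 ≈ 19.52.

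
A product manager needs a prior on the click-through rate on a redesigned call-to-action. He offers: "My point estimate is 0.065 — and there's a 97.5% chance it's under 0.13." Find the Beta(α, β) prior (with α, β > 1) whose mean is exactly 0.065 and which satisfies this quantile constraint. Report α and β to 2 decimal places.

With mean 0.065 fixed, write α = 0.065s, β = 0.935s where s = α+β.
Need P(θ < 0.13) = 0.975 under Beta(0.065s, 0.935s). Normal approximation: (q−m)/√(m(1−m)/s) ≈ z_{0.975} = 1.96, so s ≈ 0.065·0.935·(1.96)²/(0.13−0.065)² = 55.3.
At s = 55.3: P(θ<0.13) ≈ 0.957. Adjusting to match 0.975 gives s ≈ 75.74.
So α = 0.065·75.74 ≈ 4.92, β = 0.935·75.74 ≈ 70.81.

α ≈ 4.92, β ≈ 70.81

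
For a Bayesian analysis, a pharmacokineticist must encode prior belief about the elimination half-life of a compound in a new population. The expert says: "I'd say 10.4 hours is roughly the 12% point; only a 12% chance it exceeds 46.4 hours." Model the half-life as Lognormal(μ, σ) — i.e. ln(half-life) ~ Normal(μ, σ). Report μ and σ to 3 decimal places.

μ ≈ 3.090, σ ≈ 0.636

If T ~ Lognormal(μ,σ) then ln T ~ Normal(μ,σ), so the p-quantile of ln T is μ + z_p·σ.
ln(10.4) = 2.342 and ln(46.4) = 3.837; z_{0.12} = -1.175, z_{0.88} = 1.175.
σ = (3.837 − 2.342)/(1.175 − (-1.175)) = 0.636.
μ = 2.342 − (-1.175)·0.636 = 3.090.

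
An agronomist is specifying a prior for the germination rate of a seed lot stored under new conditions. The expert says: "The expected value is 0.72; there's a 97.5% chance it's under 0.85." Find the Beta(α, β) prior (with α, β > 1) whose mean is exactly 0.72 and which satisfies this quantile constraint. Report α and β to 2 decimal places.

With mean 0.72 fixed, write α = 0.72s, β = 0.28s where s = α+β.
Need P(θ < 0.85) = 0.975 under Beta(0.72s, 0.28s). Normal approximation: (q−m)/√(m(1−m)/s) ≈ z_{0.975} = 1.96, so s ≈ 0.72·0.28·(1.96)²/(0.85−0.72)² = 45.8.
At s = 45.8: P(θ<0.85) ≈ 0.986. Adjusting to match 0.975 gives s ≈ 37.22.
So α = 0.72·37.22 ≈ 26.80, β = 0.28·37.22 ≈ 10.42.

α ≈ 26.80, β ≈ 10.42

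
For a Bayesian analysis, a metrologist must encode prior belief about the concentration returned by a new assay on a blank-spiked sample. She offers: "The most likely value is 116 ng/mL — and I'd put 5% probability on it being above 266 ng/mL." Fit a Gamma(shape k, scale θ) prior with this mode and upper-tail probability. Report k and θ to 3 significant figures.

k ≈ 4.98, θ ≈ 29.2

Gamma(k,θ) with k>1 has mode (k−1)θ, so θ = 116/(k−1).
Need P(X < 266) = 0.95 with θ tied to k this way. Start at k = 2, θ = 116: P(X<266) ≈ 0.668.
Too low — raise k to concentrate. Iterating converges to k ≈ 4.98.
Then θ = 116/(4.98−1) ≈ 29.2.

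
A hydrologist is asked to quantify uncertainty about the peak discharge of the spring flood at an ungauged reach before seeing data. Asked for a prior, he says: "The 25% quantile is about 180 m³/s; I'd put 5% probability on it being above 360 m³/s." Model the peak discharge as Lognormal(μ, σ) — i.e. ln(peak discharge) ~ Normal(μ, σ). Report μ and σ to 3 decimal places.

μ ≈ 5.395, σ ≈ 0.299

If T ~ Lognormal(μ,σ) then ln T ~ Normal(μ,σ), so the p-quantile of ln T is μ + z_p·σ.
ln(180) = 5.193 and ln(360) = 5.886; z_{0.25} = -0.6745, z_{0.95} = 1.645.
σ = (5.886 − 5.193)/(1.645 − (-0.6745)) = 0.299.
μ = 5.193 − (-0.6745)·0.299 = 5.395.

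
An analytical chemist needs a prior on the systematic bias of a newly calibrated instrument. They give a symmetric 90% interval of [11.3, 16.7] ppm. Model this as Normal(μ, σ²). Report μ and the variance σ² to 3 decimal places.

A symmetric 90% interval runs μ ± z·σ with z = 1.645.
Half-width = 2.7, so σ = 2.7/1.645 = 1.6415 and σ² = 2.694.
μ is the interval midpoint, 14.000.

μ = 14.000, σ² = 2.694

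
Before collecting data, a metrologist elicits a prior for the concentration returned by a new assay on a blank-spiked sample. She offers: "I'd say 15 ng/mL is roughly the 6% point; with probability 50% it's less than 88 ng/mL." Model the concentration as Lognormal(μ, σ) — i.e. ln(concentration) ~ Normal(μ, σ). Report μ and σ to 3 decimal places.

If T ~ Lognormal(μ,σ) then ln T ~ Normal(μ,σ), so the p-quantile of ln T is μ + z_p·σ.
ln(15) = 2.708 and ln(88) = 4.477; z_{0.06} = -1.555, z_{0.5} = 0.
σ = (4.477 − 2.708)/(0 − (-1.555)) = 1.138.
μ = 2.708 − (-1.555)·1.138 = 4.477.

μ ≈ 4.477, σ ≈ 1.138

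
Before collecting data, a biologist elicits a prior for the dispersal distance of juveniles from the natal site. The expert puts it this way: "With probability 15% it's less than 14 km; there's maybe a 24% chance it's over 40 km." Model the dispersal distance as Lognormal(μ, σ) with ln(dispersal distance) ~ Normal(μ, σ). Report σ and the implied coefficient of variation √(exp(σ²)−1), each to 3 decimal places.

σ ≈ 0.602, CV ≈ 0.661

If T ~ Lognormal(μ,σ) then ln T ~ Normal(μ,σ), so the p-quantile of ln T is μ + z_p·σ.
ln(14) = 2.639 and ln(40) = 3.689; z_{0.15} = -1.036, z_{0.76} = 0.7063.
σ = (3.689 − 2.639)/(0.7063 − (-1.036)) = 0.602.
μ = 2.639 − (-1.036)·0.602 = 3.263.
CV = √(exp(σ²)−1) = √(exp(0.3629)−1) = 0.661.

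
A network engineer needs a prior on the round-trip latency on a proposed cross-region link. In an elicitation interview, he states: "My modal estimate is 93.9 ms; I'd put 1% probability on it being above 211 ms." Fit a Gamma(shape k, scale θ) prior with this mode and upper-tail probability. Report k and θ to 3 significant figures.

Gamma(k,θ) with k>1 has mode (k−1)θ, so θ = 93.9/(k−1).
Need P(X < 211) = 0.99 with θ tied to k this way. Start at k = 2, θ = 93.9: P(X<211) ≈ 0.657.
Too low — raise k to concentrate. Iterating converges to k ≈ 8.32.
Then θ = 93.9/(8.32−1) ≈ 12.8.

k ≈ 8.32, θ ≈ 12.8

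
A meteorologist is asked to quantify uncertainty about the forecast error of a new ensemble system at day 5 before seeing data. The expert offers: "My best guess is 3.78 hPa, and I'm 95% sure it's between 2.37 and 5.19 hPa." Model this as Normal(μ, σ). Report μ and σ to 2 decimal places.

A symmetric 95% interval runs μ ± z·σ with z = 1.96.
Half-width = 1.41, so σ = 1.41/1.96 = 0.72.
μ is the stated best guess, 3.78.

μ = 3.78, σ = 0.72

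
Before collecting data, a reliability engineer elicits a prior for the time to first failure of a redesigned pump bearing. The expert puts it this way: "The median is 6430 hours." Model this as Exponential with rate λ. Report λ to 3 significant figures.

λ ≈ 0.000108

Exponential median = ln 2 / λ, so λ = ln 2 / 6430.0 = 0.000108.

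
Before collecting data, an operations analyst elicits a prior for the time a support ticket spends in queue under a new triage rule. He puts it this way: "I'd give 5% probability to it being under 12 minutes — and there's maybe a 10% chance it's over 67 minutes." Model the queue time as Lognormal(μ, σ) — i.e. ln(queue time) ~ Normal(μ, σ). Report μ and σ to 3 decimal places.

μ ≈ 3.452, σ ≈ 0.588

If T ~ Lognormal(μ,σ) then ln T ~ Normal(μ,σ), so the p-quantile of ln T is μ + z_p·σ.
ln(12) = 2.485 and ln(67) = 4.205; z_{0.05} = -1.645, z_{0.9} = 1.282.
σ = (4.205 − 2.485)/(1.282 − (-1.645)) = 0.588.
μ = 2.485 − (-1.645)·0.588 = 3.452.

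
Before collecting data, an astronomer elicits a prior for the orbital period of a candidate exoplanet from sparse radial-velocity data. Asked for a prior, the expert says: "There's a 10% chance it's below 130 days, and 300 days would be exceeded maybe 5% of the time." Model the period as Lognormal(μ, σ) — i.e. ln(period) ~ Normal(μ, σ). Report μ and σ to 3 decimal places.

If T ~ Lognormal(μ,σ) then ln T ~ Normal(μ,σ), so the p-quantile of ln T is μ + z_p·σ.
ln(130) = 4.868 and ln(300) = 5.704; z_{0.1} = -1.282, z_{0.95} = 1.645.
σ = (5.704 − 4.868)/(1.645 − (-1.282)) = 0.286.
μ = 4.868 − (-1.282)·0.286 = 5.234.

μ ≈ 5.234, σ ≈ 0.286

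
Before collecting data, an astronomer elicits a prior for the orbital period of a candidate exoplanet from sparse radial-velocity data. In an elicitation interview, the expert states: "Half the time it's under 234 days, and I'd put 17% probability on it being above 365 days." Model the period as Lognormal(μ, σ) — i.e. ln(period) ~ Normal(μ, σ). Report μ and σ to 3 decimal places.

μ ≈ 5.455, σ ≈ 0.466

If T ~ Lognormal(μ,σ) then ln T ~ Normal(μ,σ), so the p-quantile of ln T is μ + z_p·σ.
ln(234) = 5.455 and ln(365) = 5.9; z_{0.5} = 0, z_{0.83} = 0.9542.
σ = (5.9 − 5.455)/(0.9542 − (0)) = 0.466.
μ = 5.455 − (0)·0.466 = 5.455.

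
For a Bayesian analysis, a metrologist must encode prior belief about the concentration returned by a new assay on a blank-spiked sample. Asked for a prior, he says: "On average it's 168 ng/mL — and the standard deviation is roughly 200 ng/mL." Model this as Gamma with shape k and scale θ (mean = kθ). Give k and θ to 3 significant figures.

k ≈ 0.706, θ ≈ 238

For Gamma(k, scale θ): mean = kθ, variance = kθ², so CV = 1/√k.
CV = SD/mean = 200/168 = 1.19, hence k = 1/CV² = 0.706.
Then θ = mean/k = 168/0.706 = 238.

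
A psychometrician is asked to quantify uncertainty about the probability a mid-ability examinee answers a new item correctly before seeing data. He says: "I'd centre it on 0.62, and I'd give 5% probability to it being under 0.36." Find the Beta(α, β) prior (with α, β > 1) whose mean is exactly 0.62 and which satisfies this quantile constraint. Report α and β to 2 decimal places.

With mean 0.62 fixed, write α = 0.62s, β = 0.38s where s = α+β.
Need P(θ < 0.36) = 0.05 under Beta(0.62s, 0.38s). Normal approximation: (q−m)/√(m(1−m)/s) ≈ z_{0.05} = -1.64, so s ≈ 0.62·0.38·(-1.64)²/(0.36−0.62)² = 9.4.
At s = 9.4: P(θ<0.36) ≈ 0.052. Adjusting to match 0.05 gives s ≈ 9.60.
So α = 0.62·9.60 ≈ 5.95, β = 0.38·9.60 ≈ 3.65.

α ≈ 5.95, β ≈ 3.65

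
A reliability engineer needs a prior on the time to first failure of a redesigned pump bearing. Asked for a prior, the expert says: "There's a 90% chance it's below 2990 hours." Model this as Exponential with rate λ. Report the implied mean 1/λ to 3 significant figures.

mean ≈ 1300 hours

P(T < 2990.0) = 1 − e^(−λ·2990.0) = 0.9, so λ = −ln(1−0.9)/2990.0 = −ln(0.1)/2990.0 = 0.00077.
Mean = 1/λ = 1300 hours.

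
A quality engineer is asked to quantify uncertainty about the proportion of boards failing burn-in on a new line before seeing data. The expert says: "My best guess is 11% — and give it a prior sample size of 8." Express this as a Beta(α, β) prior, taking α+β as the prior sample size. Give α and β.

Under the effective-sample-size interpretation, Beta(α, β) has prior mean α/(α+β) and prior sample size α+β.
So α+β = 8 and α/(α+β) = 0.11, giving α = 0.11·8 = 0.88 and β = 8 − 0.88 = 7.12.

α = 0.88, β = 7.12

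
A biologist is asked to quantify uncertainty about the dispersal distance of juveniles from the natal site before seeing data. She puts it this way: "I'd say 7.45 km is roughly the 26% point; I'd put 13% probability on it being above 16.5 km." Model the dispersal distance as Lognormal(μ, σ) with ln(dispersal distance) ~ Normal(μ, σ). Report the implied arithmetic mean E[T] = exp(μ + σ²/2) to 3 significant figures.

If T ~ Lognormal(μ,σ) then ln T ~ Normal(μ,σ), so the p-quantile of ln T is μ + z_p·σ.
ln(7.45) = 2.008 and ln(16.5) = 2.803; z_{0.26} = -0.6433, z_{0.87} = 1.126.
σ = (2.803 − 2.008)/(1.126 − (-0.6433)) = 0.449.
μ = 2.008 − (-0.6433)·0.449 = 2.297.
E[T] = exp(μ + σ²/2) = exp(2.297 + 0.1009) = 11 km.

E[T] ≈ 11 km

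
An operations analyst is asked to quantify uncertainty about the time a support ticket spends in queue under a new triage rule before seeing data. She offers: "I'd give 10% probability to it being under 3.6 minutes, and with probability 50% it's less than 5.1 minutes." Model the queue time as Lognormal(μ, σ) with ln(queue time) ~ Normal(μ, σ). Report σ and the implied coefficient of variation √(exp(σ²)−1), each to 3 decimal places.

σ ≈ 0.272, CV ≈ 0.277

If T ~ Lognormal(μ,σ) then ln T ~ Normal(μ,σ), so the p-quantile of ln T is μ + z_p·σ.
ln(3.6) = 1.281 and ln(5.1) = 1.629; z_{0.1} = -1.282, z_{0.5} = 0.
σ = (1.629 − 1.281)/(0 − (-1.282)) = 0.272.
μ = 1.281 − (-1.282)·0.272 = 1.629.
CV = √(exp(σ²)−1) = √(exp(0.0739)−1) = 0.277.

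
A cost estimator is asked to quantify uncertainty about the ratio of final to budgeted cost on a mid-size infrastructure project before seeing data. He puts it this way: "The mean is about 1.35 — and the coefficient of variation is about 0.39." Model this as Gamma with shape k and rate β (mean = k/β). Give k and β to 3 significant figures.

For Gamma(k, rate β): mean = k/β, variance = k/β², so CV = 1/√k.
CV = 0.39, hence k = 1/CV² = 6.57.
Then β = k/mean = 6.57/1.35 = 4.87.

k ≈ 6.57, β ≈ 4.87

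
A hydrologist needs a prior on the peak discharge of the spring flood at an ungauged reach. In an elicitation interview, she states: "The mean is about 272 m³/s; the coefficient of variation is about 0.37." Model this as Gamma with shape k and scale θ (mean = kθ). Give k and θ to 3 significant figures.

k ≈ 7.3, θ ≈ 37.2

For Gamma(k, scale θ): mean = kθ, variance = kθ², so CV = 1/√k.
CV = 0.37, hence k = 1/CV² = 7.3.
Then θ = mean/k = 272/7.3 = 37.2.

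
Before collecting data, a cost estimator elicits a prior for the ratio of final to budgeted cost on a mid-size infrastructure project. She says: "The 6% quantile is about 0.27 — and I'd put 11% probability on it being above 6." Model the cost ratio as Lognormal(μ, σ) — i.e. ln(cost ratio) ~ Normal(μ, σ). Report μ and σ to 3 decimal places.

If T ~ Lognormal(μ,σ) then ln T ~ Normal(μ,σ), so the p-quantile of ln T is μ + z_p·σ.
ln(0.27) = -1.309 and ln(6) = 1.792; z_{0.06} = -1.555, z_{0.89} = 1.227.
σ = (1.792 − -1.309)/(1.227 − (-1.555)) = 1.115.
μ = -1.309 − (-1.555)·1.115 = 0.424.

μ ≈ 0.424, σ ≈ 1.115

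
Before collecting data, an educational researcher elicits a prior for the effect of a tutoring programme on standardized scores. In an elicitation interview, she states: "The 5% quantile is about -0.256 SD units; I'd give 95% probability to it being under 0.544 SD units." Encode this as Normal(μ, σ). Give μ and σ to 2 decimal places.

The p-quantile of Normal(μ,σ) is μ + z_p·σ, with z_{0.05} = -1.645 and z_{0.95} = 1.645.
Eliminate σ: μ = (z₂·x₁ − z₁·x₂)/(z₂ − z₁) = (1.645·-0.256 − (-1.645)·0.544)/3.29 = 0.14.
Then σ = (x₂ − x₁)/(z₂ − z₁) = (0.544 − -0.256)/3.29 = 0.24.

μ = 0.14, σ = 0.24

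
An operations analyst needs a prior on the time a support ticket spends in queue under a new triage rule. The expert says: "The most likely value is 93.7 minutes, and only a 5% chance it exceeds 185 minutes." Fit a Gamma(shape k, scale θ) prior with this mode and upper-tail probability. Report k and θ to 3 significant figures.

k ≈ 6.99, θ ≈ 15.6

Gamma(k,θ) with k>1 has mode (k−1)θ, so θ = 93.7/(k−1).
Need P(X < 185) = 0.95 with θ tied to k this way. Start at k = 2, θ = 93.7: P(X<185) ≈ 0.587.
Too low — raise k to concentrate. Iterating converges to k ≈ 6.99.
Then θ = 93.7/(6.99−1) ≈ 15.6.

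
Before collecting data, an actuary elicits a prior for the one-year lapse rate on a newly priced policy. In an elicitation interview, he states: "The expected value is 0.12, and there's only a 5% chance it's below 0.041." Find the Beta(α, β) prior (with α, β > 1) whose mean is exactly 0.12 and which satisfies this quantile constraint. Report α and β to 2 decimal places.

With mean 0.12 fixed, write α = 0.12s, β = 0.88s where s = α+β.
Need P(θ < 0.041) = 0.05 under Beta(0.12s, 0.88s). Normal approximation: (q−m)/√(m(1−m)/s) ≈ z_{0.05} = -1.64, so s ≈ 0.12·0.88·(-1.64)²/(0.041−0.12)² = 45.8.
At s = 45.8: P(θ<0.041) ≈ 0.019. Adjusting to match 0.05 gives s ≈ 30.71.
So α = 0.12·30.71 ≈ 3.69, β = 0.88·30.71 ≈ 27.02.

α ≈ 3.69, β ≈ 27.02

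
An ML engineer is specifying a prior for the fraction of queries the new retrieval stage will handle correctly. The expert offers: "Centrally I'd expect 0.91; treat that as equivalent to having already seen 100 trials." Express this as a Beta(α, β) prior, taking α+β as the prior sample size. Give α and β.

Under the effective-sample-size interpretation, Beta(α, β) has prior mean α/(α+β) and prior sample size α+β.
So α+β = 100 and α/(α+β) = 0.91, giving α = 0.91·100 = 91 and β = 100 − 91 = 9.

α = 91, β = 9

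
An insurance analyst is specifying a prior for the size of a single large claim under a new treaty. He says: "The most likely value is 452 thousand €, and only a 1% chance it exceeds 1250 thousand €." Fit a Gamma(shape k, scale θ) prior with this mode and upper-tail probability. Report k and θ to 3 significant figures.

k ≈ 5.43, θ ≈ 102

Gamma(k,θ) with k>1 has mode (k−1)θ, so θ = 452/(k−1).
Need P(X < 1250) = 0.99 with θ tied to k this way. Start at k = 2, θ = 452: P(X<1250) ≈ 0.763.
Too low — raise k to concentrate. Iterating converges to k ≈ 5.43.
Then θ = 452/(5.43−1) ≈ 102.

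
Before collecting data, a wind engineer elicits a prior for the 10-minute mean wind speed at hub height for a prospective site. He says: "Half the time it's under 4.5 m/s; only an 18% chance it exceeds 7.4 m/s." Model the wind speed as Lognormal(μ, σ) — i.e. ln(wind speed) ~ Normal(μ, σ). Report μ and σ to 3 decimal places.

If T ~ Lognormal(μ,σ) then ln T ~ Normal(μ,σ), so the p-quantile of ln T is μ + z_p·σ.
ln(4.5) = 1.504 and ln(7.4) = 2.001; z_{0.5} = 0, z_{0.82} = 0.9154.
σ = (2.001 − 1.504)/(0.9154 − (0)) = 0.543.
μ = 1.504 − (0)·0.543 = 1.504.

μ ≈ 1.504, σ ≈ 0.543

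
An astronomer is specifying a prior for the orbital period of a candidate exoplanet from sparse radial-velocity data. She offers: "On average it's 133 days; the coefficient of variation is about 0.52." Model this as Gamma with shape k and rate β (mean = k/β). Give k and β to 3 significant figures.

k ≈ 3.7, β ≈ 0.0278

For Gamma(k, rate β): mean = k/β, variance = k/β², so CV = 1/√k.
CV = 0.52, hence k = 1/CV² = 3.7.
Then β = k/mean = 3.7/133 = 0.0278.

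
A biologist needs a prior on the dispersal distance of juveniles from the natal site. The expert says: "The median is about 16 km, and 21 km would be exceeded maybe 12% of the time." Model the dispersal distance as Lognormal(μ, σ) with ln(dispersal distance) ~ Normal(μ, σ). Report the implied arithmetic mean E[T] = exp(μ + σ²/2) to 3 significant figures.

E[T] ≈ 16.4 km

If T ~ Lognormal(μ,σ) then ln T ~ Normal(μ,σ), so the p-quantile of ln T is μ + z_p·σ.
ln(16) = 2.773 and ln(21) = 3.045; z_{0.5} = 0, z_{0.88} = 1.175.
σ = (3.045 − 2.773)/(1.175 − (0)) = 0.231.
μ = 2.773 − (0)·0.231 = 2.773.
E[T] = exp(μ + σ²/2) = exp(2.773 + 0.0268) = 16.4 km.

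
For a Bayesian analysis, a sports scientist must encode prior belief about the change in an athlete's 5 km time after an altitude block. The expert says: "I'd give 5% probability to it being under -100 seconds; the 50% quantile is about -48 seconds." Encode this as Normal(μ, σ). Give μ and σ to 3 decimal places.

The p-quantile of Normal(μ,σ) is μ + z_p·σ, with z_{0.05} = -1.645 and z_{0.5} = 0.
Eliminate σ: μ = (z₂·x₁ − z₁·x₂)/(z₂ − z₁) = (0·-100 − (-1.645)·-48)/1.645 = -48.000.
Then σ = (x₂ − x₁)/(z₂ − z₁) = (-48 − -100)/1.645 = 31.614.

μ = -48.000, σ = 31.614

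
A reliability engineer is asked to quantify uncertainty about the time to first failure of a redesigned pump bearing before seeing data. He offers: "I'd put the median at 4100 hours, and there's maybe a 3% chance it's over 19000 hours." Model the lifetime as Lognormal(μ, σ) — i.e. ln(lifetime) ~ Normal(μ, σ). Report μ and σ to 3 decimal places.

μ ≈ 8.319, σ ≈ 0.815

If T ~ Lognormal(μ,σ) then ln T ~ Normal(μ,σ), so the p-quantile of ln T is μ + z_p·σ.
ln(4100) = 8.319 and ln(19000) = 9.852; z_{0.5} = 0, z_{0.97} = 1.881.
σ = (9.852 − 8.319)/(1.881 − (0)) = 0.815.
μ = 8.319 − (0)·0.815 = 8.319.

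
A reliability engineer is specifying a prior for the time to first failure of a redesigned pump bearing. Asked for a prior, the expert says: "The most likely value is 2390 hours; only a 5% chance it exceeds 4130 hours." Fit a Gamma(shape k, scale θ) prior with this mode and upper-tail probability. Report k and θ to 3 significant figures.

k ≈ 10.3, θ ≈ 256

Gamma(k,θ) with k>1 has mode (k−1)θ, so θ = 2390/(k−1).
Need P(X < 4130) = 0.95 with θ tied to k this way. Start at k = 2, θ = 2390: P(X<4130) ≈ 0.515.
Too low — raise k to concentrate. Iterating converges to k ≈ 10.3.
Then θ = 2390/(10.3−1) ≈ 256.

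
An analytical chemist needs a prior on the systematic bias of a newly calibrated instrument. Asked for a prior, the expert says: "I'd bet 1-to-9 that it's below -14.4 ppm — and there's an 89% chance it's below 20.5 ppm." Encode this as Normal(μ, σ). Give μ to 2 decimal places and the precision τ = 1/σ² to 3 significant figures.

μ = 3.43, τ = 0.00516

The p-quantile of Normal(μ,σ) is μ + z_p·σ, with z_{0.1} = -1.282 and z_{0.89} = 1.227.
Eliminate σ: μ = (z₂·x₁ − z₁·x₂)/(z₂ − z₁) = (1.227·-14.4 − (-1.282)·20.5)/2.508 = 3.43.
Then σ = (x₂ − x₁)/(z₂ − z₁) = (20.5 − -14.4)/2.508 = 13.92.
Precision τ = 1/σ² = 1/13.92² = 0.00516.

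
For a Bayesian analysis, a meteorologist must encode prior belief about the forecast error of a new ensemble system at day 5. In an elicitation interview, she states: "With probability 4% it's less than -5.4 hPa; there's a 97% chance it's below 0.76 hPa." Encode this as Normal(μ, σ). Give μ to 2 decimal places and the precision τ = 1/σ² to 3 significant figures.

μ = -2.43, τ = 0.348

The p-quantile of Normal(μ,σ) is μ + z_p·σ, with z_{0.04} = -1.751 and z_{0.97} = 1.881.
Eliminate σ: μ = (z₂·x₁ − z₁·x₂)/(z₂ − z₁) = (1.881·-5.4 − (-1.751)·0.76)/3.631 = -2.43.
Then σ = (x₂ − x₁)/(z₂ − z₁) = (0.76 − -5.4)/3.631 = 1.70.
Precision τ = 1/σ² = 1/1.696² = 0.348.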